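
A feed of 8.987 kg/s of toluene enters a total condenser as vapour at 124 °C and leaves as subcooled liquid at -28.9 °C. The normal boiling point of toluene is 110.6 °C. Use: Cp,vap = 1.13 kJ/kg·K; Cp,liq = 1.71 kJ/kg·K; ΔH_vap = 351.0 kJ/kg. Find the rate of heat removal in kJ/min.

vapour 124→110.6 °C: -15.142 kJ/kg
condensation at 110.6 °C: -351 kJ/kg
liquid 110.6→-28.9 °C: -238.54 kJ/kg
Δh = -15.142 + -351 + -238.54 = -604.69 kJ/kg
Q = ṁ·Δh = 8.987 kg/s × -604.69 kJ/kg = -5434.3 kJ/s
|Q| = 5434.3 kW = 326060 kJ/min

Q_c = 326000 kJ/min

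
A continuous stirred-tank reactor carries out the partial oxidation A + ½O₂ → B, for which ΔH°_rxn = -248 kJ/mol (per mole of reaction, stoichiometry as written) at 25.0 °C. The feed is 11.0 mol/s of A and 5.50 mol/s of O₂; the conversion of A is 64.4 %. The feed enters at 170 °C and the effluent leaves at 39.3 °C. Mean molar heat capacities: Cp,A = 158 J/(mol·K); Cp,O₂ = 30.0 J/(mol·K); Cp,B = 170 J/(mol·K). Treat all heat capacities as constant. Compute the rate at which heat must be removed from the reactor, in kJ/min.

Extent of reaction ξ = 0.644 × 11.0 = 7.084 mol/s
Reaction term: ξ·ΔH°_rxn = 7.084 × -248 = -1756.8 kJ/s
Sensible, feed 170→25 °C: -275.94 kJ/s
Outlet flows (mol/s): A 3.916, O₂ 1.958, B 7.084
Sensible, products 25→39.3 °C: 26.909 kJ/s
Q = ΔH = -2005.9 kJ/s = -2005.9 kW
Heat removed = 120350 kJ/min

Q_out = 120000 kJ/min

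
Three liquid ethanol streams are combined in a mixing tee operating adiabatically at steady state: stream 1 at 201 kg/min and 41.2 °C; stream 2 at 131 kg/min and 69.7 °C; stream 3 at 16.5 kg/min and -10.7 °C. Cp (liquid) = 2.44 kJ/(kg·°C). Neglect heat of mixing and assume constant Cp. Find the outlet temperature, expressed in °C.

T_out = 49.5 °C

Adiabatic, steady state ⇒ Σ ṁᵢCp,ᵢ(T_out − Tᵢ) = 0
T_out = Σ ṁᵢCp,ᵢTᵢ / Σ ṁᵢCp,ᵢ
      = 42054 / 850.34 = 49.456 °C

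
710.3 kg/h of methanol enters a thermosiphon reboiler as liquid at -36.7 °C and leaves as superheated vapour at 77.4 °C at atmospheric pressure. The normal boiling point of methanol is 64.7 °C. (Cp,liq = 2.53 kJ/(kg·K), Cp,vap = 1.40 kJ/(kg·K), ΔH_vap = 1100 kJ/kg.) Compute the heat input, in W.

Q = 271000 W

liquid -36.7→64.7 °C: 256.54 kJ/kg
vaporisation at 64.7 °C: 1100 kJ/kg
vapour 64.7→77.4 °C: 17.78 kJ/kg
Δh = 256.54 + 1100 + 17.78 = 1374.3 kJ/kg
Q = ṁ·Δh = 710.3 kg/h × 1374.3 kJ/kg = 976180 kJ/h
|Q| = 271.16 kW = 271160 W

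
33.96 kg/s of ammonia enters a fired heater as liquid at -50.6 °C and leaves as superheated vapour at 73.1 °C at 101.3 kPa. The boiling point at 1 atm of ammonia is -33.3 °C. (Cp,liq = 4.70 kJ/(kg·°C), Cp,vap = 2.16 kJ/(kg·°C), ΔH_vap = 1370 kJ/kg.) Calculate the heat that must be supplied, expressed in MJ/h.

liquid -50.6→-33.3 °C: 81.31 kJ/kg
vaporisation at -33.3 °C: 1370 kJ/kg
vapour -33.3→73.1 °C: 229.82 kJ/kg
Δh = 81.31 + 1370 + 229.82 = 1681.1 kJ/kg
Q = ṁ·Δh = 33.96 kg/s × 1681.1 kJ/kg = 57091 kJ/s
|Q| = 57091 kW = 205530 MJ/h

Q = 206000 MJ/h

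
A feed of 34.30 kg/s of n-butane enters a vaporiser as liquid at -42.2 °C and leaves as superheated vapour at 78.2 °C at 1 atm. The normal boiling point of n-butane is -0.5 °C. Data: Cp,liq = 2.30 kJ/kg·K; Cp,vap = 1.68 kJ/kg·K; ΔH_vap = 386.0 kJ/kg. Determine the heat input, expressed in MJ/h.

liquid -42.2→-0.5 °C: 95.91 kJ/kg
vaporisation at -0.5 °C: 386 kJ/kg
vapour -0.5→78.2 °C: 132.22 kJ/kg
Δh = 95.91 + 386 + 132.22 = 614.13 kJ/kg
Q = ṁ·Δh = 34.30 kg/s × 614.13 kJ/kg = 21065 kJ/s
|Q| = 21065 kW = 75832 MJ/h

Q = 75800 MJ/h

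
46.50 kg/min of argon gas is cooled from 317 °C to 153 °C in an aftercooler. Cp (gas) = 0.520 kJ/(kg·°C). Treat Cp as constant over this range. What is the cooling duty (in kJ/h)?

Q = ṁ·Cp·ΔT = 46.50 × 0.520 × (153 − 317) = -3965.5 kJ/min
Converting: 3965.5 / 60 s = 66.092 kW
Cooling duty = 237930 kJ/h

Q_c = 238000 kJ/h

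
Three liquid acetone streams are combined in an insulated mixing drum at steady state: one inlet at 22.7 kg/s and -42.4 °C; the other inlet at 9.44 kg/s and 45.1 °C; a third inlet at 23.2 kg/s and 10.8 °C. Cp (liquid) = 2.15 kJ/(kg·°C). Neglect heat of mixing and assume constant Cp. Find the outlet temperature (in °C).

Energy balance with Q = 0: Σ ṁᵢCp,ᵢ(T_out − Tᵢ) = 0
Σ ṁᵢCp,ᵢTᵢ = 22.7×2.15×-42.4 + 9.44×2.15×45.1 + 23.2×2.15×10.8 = -615.28
Σ ṁᵢCp,ᵢ = 22.7×2.15 + 9.44×2.15 + 23.2×2.15 = 118.98
T_out = -615.28 / 118.98 = -5.1712 °C

T_out = -5.17 °C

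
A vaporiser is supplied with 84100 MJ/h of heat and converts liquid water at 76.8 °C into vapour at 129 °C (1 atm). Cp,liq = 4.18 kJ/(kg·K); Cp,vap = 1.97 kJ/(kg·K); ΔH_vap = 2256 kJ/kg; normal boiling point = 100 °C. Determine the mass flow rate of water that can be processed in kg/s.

ṁ = 9.69 kg/s

Δh = 4.18×(100−76.8) + 2256 + 1.97×(129−100) = 2410.1 kJ/kg
Q = 84100 MJ/h = 23361 kJ/s = 23361 kJ/s
ṁ = Q/Δh = 23361 / 2410.1 = 9.693 kg/s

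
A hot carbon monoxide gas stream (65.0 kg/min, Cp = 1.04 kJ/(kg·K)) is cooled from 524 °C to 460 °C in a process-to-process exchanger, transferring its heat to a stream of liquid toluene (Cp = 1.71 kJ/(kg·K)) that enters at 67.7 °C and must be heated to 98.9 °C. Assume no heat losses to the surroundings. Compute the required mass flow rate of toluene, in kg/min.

Heat released by hot stream: Q = 65.0 × 1.04 × (524 − 460) = 4326.4 kJ/min
Energy balance on cold side (adiabatic exchanger): Q = ṁ_c·Cp_c·(T_c,out − T_c,in)
ṁ_c = 4326.4 / [1.71 × (98.9 − 67.7)] = 81.092 kg/min

ṁ_c = 81.1 kg/min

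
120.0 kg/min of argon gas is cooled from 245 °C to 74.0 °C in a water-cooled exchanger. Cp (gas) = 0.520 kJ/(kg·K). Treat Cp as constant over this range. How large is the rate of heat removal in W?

Q = ṁ·Cp·ΔT = 120.0 × 0.520 × (74.0 − 245) = -10670 kJ/min
Converting: 10670 / 60 s = 177.84 kW
Cooling duty = 177840 W

Q_c = 178000 W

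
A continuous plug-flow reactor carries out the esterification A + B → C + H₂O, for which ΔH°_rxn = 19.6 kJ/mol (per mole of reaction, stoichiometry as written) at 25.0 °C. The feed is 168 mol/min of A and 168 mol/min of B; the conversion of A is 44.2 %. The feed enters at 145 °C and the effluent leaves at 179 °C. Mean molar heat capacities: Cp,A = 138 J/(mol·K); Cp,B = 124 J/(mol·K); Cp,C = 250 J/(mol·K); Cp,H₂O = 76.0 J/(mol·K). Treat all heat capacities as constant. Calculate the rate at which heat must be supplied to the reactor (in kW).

Q_in = 61.4 kW

Extent of reaction ξ = 0.442 × 168 = 74.256 mol/min
Reaction term: ξ·ΔH°_rxn = 74.256 × 19.6 = 1455.4 kJ/min
Sensible, feed 145→25 °C: -5281.9 kJ/min
Outlet flows (mol/min): A 93.744, B 93.744, C 74.256, H₂O 74.256
Sensible, products 25→179 °C: 7510.3 kJ/min
Q = ΔH = 3683.8 kJ/min = 61.397 kW
Heat supplied = 61.397 kW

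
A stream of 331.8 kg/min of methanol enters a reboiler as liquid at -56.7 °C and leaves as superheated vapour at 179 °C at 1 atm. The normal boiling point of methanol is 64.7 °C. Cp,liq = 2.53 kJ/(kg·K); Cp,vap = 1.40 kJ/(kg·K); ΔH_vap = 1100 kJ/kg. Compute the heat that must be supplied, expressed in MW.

liquid -56.7→64.7 °C: 307.14 kJ/kg
vaporisation at 64.7 °C: 1100 kJ/kg
vapour 64.7→179 °C: 160.02 kJ/kg
Δh = 307.14 + 1100 + 160.02 = 1567.2 kJ/kg
Q = ṁ·Δh = 331.8 kg/min × 1567.2 kJ/kg = 519980 kJ/min
|Q| = 8666.4 kW = 8.6664 MW

Q = 8.67 MW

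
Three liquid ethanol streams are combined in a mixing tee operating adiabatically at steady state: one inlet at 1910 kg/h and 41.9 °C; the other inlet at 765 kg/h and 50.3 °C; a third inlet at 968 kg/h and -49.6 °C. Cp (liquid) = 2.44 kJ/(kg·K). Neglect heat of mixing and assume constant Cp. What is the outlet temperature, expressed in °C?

T_out = 19.4 °C

Adiabatic, steady state ⇒ Σ ṁᵢCp,ᵢ(T_out − Tᵢ) = 0
T_out = Σ ṁᵢCp,ᵢTᵢ / Σ ṁᵢCp,ᵢ
      = 172010 / 8888.9 = 19.351 °C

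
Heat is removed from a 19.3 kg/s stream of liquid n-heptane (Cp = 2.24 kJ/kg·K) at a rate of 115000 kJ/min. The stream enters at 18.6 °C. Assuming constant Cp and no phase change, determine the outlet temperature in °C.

T_out = -25.7 °C

Q = 115000 kJ/min = 1916.7 kJ/s
ΔT = Q/(ṁ·Cp) = 1916.7/(19.3×2.24) = 44.334 K
T_out = 18.6 − 44.334 = -25.734 °C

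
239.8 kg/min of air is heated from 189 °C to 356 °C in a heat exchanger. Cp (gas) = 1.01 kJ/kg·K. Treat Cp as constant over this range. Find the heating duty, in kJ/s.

Q = 674 kJ/s

Q = ṁ·Cp·ΔT = 239.8 × 1.01 × (356 − 189) = 40447 kJ/min
Converting: 40447 / 60 s = 674.12 kW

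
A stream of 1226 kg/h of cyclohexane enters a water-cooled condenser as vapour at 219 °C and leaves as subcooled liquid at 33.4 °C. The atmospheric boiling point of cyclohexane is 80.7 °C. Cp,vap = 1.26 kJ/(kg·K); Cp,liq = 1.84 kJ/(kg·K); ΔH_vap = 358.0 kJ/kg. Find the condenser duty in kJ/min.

vapour 219→80.7 °C: -174.26 kJ/kg
condensation at 80.7 °C: -358 kJ/kg
liquid 80.7→33.4 °C: -87.032 kJ/kg
Δh = -174.26 + -358 + -87.032 = -619.29 kJ/kg
Q = ṁ·Δh = 1226 kg/h × -619.29 kJ/kg = -759250 kJ/h
|Q| = 210.9 kW = 12654 kJ/min

Q_c = 12700 kJ/min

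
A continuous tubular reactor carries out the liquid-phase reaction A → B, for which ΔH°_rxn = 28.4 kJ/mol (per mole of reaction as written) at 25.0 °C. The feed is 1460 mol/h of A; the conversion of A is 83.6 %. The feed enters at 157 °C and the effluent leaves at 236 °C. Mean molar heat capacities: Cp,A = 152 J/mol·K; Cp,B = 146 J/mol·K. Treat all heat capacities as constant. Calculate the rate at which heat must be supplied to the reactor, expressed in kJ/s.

Q_in = 14.1 kJ/s

Extent of reaction ξ = 0.836 × 1460 = 1220.6 mol/h
Reaction term: ξ·ΔH°_rxn = 1220.6 × 28.4 = 34664 kJ/h
Sensible, feed 157→25 °C: -29293 kJ/h
Outlet flows (mol/h): A 239.44, B 1220.6
Sensible, products 25→236 °C: 45280 kJ/h
Q = ΔH = 50650 kJ/h = 14.07 kW
Heat supplied = 14.07 kJ/s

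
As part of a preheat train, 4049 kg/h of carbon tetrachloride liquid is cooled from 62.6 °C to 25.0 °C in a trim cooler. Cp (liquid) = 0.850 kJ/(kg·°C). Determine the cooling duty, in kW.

Q = ṁ·Cp·ΔT = 4049 × 0.850 × (25.0 − 62.6) = -129410 kJ/h
Converting: 129410 / 3600 s = 35.946 kW

Q_c = 35.9 kW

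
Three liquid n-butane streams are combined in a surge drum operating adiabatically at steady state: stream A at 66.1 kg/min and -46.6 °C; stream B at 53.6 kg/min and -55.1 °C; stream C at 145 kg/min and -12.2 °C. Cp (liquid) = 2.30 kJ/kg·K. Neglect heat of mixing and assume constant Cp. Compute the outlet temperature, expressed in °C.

T_out = -29.5 °C

Adiabatic, steady state ⇒ Σ ṁᵢCp,ᵢ(T_out − Tᵢ) = 0
Σ ṁᵢCp,ᵢTᵢ = 66.1×2.30×-46.6 + 53.6×2.30×-55.1 + 145×2.30×-12.2 = -17946
Σ ṁᵢCp,ᵢ = 66.1×2.30 + 53.6×2.30 + 145×2.30 = 608.81
T_out = -17946 / 608.81 = -29.477 °C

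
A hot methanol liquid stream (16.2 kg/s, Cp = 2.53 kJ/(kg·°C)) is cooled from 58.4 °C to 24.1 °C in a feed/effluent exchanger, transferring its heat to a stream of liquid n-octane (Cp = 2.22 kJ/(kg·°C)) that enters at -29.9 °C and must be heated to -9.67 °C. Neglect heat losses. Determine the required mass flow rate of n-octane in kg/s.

Heat released by hot stream: Q = 16.2 × 2.53 × (58.4 − 24.1) = 1405.8 kJ/s
Energy balance on cold side (adiabatic exchanger): Q = ṁ_c·Cp_c·(T_c,out − T_c,in)
ṁ_c = 1405.8 / [2.22 × (-9.67 − -29.9)] = 31.303 kg/s

ṁ_c = 31.3 kg/s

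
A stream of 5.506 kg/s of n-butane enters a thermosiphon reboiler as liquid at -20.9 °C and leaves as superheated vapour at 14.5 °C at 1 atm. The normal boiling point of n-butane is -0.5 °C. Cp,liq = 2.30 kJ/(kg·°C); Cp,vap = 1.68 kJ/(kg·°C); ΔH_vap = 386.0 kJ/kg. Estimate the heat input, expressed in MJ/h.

Q = 9080 MJ/h

liquid -20.9→-0.5 °C: 46.92 kJ/kg
vaporisation at -0.5 °C: 386 kJ/kg
vapour -0.5→14.5 °C: 25.2 kJ/kg
Δh = 46.92 + 386 + 25.2 = 458.12 kJ/kg
Q = ṁ·Δh = 5.506 kg/s × 458.12 kJ/kg = 2522.4 kJ/s
|Q| = 2522.4 kW = 9080.7 MJ/h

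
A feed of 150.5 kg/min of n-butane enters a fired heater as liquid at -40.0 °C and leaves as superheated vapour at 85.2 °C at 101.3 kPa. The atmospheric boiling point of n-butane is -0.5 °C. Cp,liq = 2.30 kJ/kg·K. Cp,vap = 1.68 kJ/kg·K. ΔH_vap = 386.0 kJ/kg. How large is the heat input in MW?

liquid -40.0→-0.5 °C: 90.85 kJ/kg
vaporisation at -0.5 °C: 386 kJ/kg
vapour -0.5→85.2 °C: 143.98 kJ/kg
Δh = 90.85 + 386 + 143.98 = 620.83 kJ/kg
Q = ṁ·Δh = 150.5 kg/min × 620.83 kJ/kg = 93434 kJ/min
|Q| = 1557.2 kW = 1.5572 MW

Q = 1.56 MW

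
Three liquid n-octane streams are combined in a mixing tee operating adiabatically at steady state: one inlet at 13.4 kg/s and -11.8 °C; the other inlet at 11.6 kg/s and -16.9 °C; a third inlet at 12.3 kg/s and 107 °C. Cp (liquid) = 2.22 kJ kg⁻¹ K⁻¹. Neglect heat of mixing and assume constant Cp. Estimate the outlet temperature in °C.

T_out = 25.8 °C

Energy balance with Q = 0: Σ ṁᵢCp,ᵢ(T_out − Tᵢ) = 0
Σ ṁᵢCp,ᵢTᵢ = 13.4×2.22×-11.8 + 11.6×2.22×-16.9 + 12.3×2.22×107 = 2135.5
Σ ṁᵢCp,ᵢ = 13.4×2.22 + 11.6×2.22 + 12.3×2.22 = 82.806
T_out = 2135.5 / 82.806 = 25.789 °C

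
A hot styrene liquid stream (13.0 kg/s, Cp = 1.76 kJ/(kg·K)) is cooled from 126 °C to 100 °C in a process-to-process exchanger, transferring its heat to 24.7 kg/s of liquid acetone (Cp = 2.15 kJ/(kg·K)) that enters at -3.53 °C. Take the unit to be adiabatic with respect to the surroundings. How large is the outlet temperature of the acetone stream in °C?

T_c,out = 7.67 °C

Heat released by hot stream: Q = 13.0 × 1.76 × (126 − 100) = 594.88 kJ/s
Energy balance on cold side (adiabatic exchanger): Q = ṁ_c·Cp_c·(T_c,out − T_c,in)
T_c,out = -3.53 + 594.88/(24.7 × 2.15) = 7.672 °C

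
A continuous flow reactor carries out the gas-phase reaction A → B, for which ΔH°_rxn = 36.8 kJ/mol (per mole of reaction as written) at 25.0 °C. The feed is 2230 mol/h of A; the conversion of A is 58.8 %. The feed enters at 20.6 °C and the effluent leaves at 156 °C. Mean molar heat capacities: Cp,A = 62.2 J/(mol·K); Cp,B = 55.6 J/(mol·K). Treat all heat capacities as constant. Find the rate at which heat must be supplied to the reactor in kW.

Extent of reaction ξ = 0.588 × 2230 = 1311.2 mol/h
Reaction term: ξ·ΔH°_rxn = 1311.2 × 36.8 = 48254 kJ/h
Sensible, feed 20.6→25 °C: 610.31 kJ/h
Outlet flows (mol/h): A 918.76, B 1311.2
Sensible, products 25→156 °C: 17037 kJ/h
Q = ΔH = 65901 kJ/h = 18.306 kW
Heat supplied = 18.306 kW

Q_in = 18.3 kW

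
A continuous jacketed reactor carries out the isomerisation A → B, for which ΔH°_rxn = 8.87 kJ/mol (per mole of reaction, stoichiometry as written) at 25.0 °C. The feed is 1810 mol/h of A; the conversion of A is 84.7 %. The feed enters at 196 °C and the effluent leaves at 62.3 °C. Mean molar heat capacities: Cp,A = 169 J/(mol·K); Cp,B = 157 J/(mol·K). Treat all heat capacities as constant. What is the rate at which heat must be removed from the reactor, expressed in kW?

Q_out = 7.77 kW

Extent of reaction ξ = 0.847 × 1810 = 1533.1 mol/h
Reaction term: ξ·ΔH°_rxn = 1533.1 × 8.87 = 13598 kJ/h
Sensible, feed 196→25 °C: -52307 kJ/h
Outlet flows (mol/h): A 276.93, B 1533.1
Sensible, products 25→62.3 °C: 10723 kJ/h
Q = ΔH = -27985 kJ/h = -7.7737 kW
Heat removed = 7.7737 kW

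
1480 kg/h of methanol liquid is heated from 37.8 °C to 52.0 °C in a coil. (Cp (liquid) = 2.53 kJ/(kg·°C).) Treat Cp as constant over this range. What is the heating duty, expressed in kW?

Q = ṁ·Cp·ΔT = 1480 × 2.53 × (52.0 − 37.8) = 53170 kJ/h
Converting: 53170 / 3600 s = 14.77 kW

Q = 14.8 kW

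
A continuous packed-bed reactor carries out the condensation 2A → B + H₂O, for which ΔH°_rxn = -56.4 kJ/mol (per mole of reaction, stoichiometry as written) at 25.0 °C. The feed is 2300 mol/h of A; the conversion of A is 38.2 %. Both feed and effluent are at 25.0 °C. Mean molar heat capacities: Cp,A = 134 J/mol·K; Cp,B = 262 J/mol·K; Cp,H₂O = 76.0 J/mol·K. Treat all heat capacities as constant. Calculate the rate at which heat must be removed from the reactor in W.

Extent of reaction ξ = 0.382 × 2300 / 2 = 439.3 mol/h
Reaction term: ξ·ΔH°_rxn = 439.3 × -56.4 = -24777 kJ/h
Q = ΔH = -24777 kJ/h = -6.8824 kW
Heat removed = 6882.4 W

Q_out = 6880 W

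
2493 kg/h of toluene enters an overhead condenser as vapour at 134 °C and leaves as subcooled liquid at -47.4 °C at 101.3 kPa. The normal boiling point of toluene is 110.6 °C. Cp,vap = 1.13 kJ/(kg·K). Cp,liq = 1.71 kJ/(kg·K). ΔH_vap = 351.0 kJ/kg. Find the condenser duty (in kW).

vapour 134→110.6 °C: -26.442 kJ/kg
condensation at 110.6 °C: -351 kJ/kg
liquid 110.6→-47.4 °C: -270.18 kJ/kg
Δh = -26.442 + -351 + -270.18 = -647.62 kJ/kg
Q = ṁ·Δh = 2493 kg/h × -647.62 kJ/kg = -1.6145e+06 kJ/h
|Q| = 448.48 kW

Q_c = 448 kW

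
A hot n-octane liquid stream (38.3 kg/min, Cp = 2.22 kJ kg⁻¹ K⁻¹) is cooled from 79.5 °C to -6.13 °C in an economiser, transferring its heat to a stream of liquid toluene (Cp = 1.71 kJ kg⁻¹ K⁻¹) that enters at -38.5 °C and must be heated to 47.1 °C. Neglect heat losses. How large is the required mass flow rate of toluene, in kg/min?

ṁ_c = 49.7 kg/min

Heat released by hot stream: Q = 38.3 × 2.22 × (79.5 − -6.13) = 7280.8 kJ/min
Energy balance on cold side (adiabatic exchanger): Q = ṁ_c·Cp_c·(T_c,out − T_c,in)
ṁ_c = 7280.8 / [1.71 × (47.1 − -38.5)] = 49.74 kg/min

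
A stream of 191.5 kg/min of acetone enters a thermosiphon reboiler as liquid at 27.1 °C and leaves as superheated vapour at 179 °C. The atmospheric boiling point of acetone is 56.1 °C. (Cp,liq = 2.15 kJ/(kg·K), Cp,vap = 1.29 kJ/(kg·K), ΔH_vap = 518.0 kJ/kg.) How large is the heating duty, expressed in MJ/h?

Q = 8490 MJ/h

liquid 27.1→56.1 °C: 62.35 kJ/kg
vaporisation at 56.1 °C: 518 kJ/kg
vapour 56.1→179 °C: 158.54 kJ/kg
Δh = 62.35 + 518 + 158.54 = 738.89 kJ/kg
Q = ṁ·Δh = 191.5 kg/min × 738.89 kJ/kg = 141500 kJ/min
|Q| = 2358.3 kW = 8489.9 MJ/h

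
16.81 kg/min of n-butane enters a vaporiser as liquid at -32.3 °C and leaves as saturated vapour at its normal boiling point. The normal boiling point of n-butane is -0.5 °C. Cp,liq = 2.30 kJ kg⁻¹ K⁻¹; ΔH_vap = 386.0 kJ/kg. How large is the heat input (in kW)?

Q = 129 kW

liquid -32.3→-0.5 °C: 73.14 kJ/kg
vaporisation at -0.5 °C: 386 kJ/kg
Δh = 73.14 + 386 = 459.14 kJ/kg
Q = ṁ·Δh = 16.81 kg/min × 459.14 kJ/kg = 7718.1 kJ/min
|Q| = 128.64 kW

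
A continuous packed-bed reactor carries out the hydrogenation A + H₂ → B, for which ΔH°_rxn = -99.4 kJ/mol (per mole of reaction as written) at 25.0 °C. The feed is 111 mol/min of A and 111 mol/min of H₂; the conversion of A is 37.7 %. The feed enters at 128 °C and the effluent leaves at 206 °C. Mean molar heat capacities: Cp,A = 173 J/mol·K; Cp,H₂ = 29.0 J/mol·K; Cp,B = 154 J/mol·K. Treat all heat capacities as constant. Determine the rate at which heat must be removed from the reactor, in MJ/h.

Extent of reaction ξ = 0.377 × 111 = 41.847 mol/min
Reaction term: ξ·ΔH°_rxn = 41.847 × -99.4 = -4159.6 kJ/min
Sensible, feed 128→25 °C: -2309.5 kJ/min
Outlet flows (mol/min): A 69.153, H₂ 69.153, B 41.847
Sensible, products 25→206 °C: 3694.8 kJ/min
Q = ΔH = -2774.2 kJ/min = -46.237 kW
Heat removed = 166.45 MJ/h

Q_out = 166 MJ/h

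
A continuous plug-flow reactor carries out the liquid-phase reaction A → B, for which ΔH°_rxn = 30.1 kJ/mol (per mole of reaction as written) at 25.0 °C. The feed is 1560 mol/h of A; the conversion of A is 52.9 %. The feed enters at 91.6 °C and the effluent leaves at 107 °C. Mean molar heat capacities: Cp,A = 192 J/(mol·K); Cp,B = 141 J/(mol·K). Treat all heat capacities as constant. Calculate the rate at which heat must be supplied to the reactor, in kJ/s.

Extent of reaction ξ = 0.529 × 1560 = 825.24 mol/h
Reaction term: ξ·ΔH°_rxn = 825.24 × 30.1 = 24840 kJ/h
Sensible, feed 91.6→25 °C: -19948 kJ/h
Outlet flows (mol/h): A 734.76, B 825.24
Sensible, products 25→107 °C: 21109 kJ/h
Q = ΔH = 26001 kJ/h = 7.2225 kW
Heat supplied = 7.2225 kJ/s

Q_in = 7.22 kJ/s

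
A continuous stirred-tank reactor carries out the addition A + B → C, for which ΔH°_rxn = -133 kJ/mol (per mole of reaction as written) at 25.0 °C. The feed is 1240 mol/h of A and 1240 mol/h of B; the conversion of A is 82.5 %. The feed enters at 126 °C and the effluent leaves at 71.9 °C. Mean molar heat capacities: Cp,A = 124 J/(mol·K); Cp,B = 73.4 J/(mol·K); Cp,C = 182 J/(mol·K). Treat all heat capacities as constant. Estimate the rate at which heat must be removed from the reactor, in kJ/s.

Extent of reaction ξ = 0.825 × 1240 = 1023 mol/h
Reaction term: ξ·ΔH°_rxn = 1023 × -133 = -136060 kJ/h
Sensible, feed 126→25 °C: -24722 kJ/h
Outlet flows (mol/h): A 217, B 217, C 1023
Sensible, products 25→71.9 °C: 10741 kJ/h
Q = ΔH = -150040 kJ/h = -41.678 kW
Heat removed = 41.678 kJ/s

Q_out = 41.7 kJ/s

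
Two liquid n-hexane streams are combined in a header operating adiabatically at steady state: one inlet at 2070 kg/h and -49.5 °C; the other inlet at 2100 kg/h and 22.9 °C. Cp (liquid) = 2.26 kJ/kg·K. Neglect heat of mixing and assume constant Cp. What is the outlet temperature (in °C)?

T_out = -13.0 °C

Adiabatic, steady state ⇒ Σ ṁᵢCp,ᵢ(T_out − Tᵢ) = 0
T_out = Σ ṁᵢCp,ᵢTᵢ / Σ ṁᵢCp,ᵢ
      = -122890 / 9424.2 = -13.04 °C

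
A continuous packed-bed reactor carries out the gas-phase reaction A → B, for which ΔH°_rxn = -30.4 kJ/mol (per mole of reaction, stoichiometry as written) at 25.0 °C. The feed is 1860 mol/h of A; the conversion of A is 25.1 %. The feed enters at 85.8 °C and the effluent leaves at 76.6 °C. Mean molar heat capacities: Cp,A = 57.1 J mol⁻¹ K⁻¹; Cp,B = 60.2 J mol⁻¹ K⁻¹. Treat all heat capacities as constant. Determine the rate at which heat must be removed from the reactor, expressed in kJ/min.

Q_out = 252 kJ/min

Extent of reaction ξ = 0.251 × 1860 = 466.86 mol/h
Reaction term: ξ·ΔH°_rxn = 466.86 × -30.4 = -14193 kJ/h
Sensible, feed 85.8→25 °C: -6457.3 kJ/h
Outlet flows (mol/h): A 1393.1, B 466.86
Sensible, products 25→76.6 °C: 5554.9 kJ/h
Q = ΔH = -15095 kJ/h = -4.193 kW
Heat removed = 251.58 kJ/min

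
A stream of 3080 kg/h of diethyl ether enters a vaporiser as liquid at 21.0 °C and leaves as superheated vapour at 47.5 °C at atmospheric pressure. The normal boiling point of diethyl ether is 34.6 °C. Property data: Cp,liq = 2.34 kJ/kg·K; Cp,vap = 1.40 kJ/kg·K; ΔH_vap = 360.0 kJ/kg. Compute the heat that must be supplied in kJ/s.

Q = 351 kJ/s

liquid 21.0→34.6 °C: 31.824 kJ/kg
vaporisation at 34.6 °C: 360 kJ/kg
vapour 34.6→47.5 °C: 18.06 kJ/kg
Δh = 31.824 + 360 + 18.06 = 409.88 kJ/kg
Q = ṁ·Δh = 3080 kg/h × 409.88 kJ/kg = 1.2624e+06 kJ/h
|Q| = 350.68 kW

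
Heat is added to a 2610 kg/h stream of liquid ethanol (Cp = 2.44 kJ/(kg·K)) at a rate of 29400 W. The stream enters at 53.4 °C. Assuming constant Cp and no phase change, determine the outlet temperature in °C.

Q = 29400 W = 105840 kJ/h
ΔT = Q/(ṁ·Cp) = 105840/(2610×2.44) = 16.62 K
T_out = 53.4 + 16.62 = 70.02 °C

T_out = 70.0 °C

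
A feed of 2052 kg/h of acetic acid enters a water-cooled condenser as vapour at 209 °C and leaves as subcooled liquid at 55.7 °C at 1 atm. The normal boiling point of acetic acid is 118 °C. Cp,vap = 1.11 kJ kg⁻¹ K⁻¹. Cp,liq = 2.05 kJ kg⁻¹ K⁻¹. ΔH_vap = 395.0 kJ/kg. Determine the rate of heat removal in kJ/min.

Q_c = 21300 kJ/min

vapour 209→118 °C: -101.01 kJ/kg
condensation at 118 °C: -395 kJ/kg
liquid 118→55.7 °C: -127.71 kJ/kg
Δh = -101.01 + -395 + -127.71 = -623.73 kJ/kg
Q = ṁ·Δh = 2052 kg/h × -623.73 kJ/kg = -1.2799e+06 kJ/h
|Q| = 355.52 kW = 21331 kJ/min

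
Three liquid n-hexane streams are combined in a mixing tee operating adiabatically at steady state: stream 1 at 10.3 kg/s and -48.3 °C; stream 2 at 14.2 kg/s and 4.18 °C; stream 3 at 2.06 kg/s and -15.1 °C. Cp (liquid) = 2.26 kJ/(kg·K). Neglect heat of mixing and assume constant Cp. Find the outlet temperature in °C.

No heat crosses the boundary, so H_out = H_in.
T_out = Σ ṁᵢCp,ᵢTᵢ / Σ ṁᵢCp,ᵢ
      = -1060.5 / 60.026 = -17.667 °C

T_out = -17.7 °C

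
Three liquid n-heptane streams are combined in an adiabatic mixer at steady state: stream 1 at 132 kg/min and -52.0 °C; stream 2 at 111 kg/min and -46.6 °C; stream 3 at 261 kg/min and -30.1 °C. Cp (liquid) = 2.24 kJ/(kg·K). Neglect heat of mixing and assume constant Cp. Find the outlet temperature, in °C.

T_out = -39.5 °C

Adiabatic, steady state ⇒ Σ ṁᵢCp,ᵢ(T_out − Tᵢ) = 0
T_out = Σ ṁᵢCp,ᵢTᵢ / Σ ṁᵢCp,ᵢ
      = -44560 / 1129 = -39.47 °C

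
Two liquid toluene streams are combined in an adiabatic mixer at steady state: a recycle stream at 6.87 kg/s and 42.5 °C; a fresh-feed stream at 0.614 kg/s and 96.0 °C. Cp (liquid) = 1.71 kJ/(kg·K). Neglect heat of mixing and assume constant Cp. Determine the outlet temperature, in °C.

T_out = 46.9 °C

Adiabatic, steady state ⇒ Σ ṁᵢCp,ᵢ(T_out − Tᵢ) = 0
Σ ṁᵢCp,ᵢTᵢ = 6.87×1.71×42.5 + 0.614×1.71×96.0 = 600.07
Σ ṁᵢCp,ᵢ = 6.87×1.71 + 0.614×1.71 = 12.798
T_out = 600.07 / 12.798 = 46.889 °C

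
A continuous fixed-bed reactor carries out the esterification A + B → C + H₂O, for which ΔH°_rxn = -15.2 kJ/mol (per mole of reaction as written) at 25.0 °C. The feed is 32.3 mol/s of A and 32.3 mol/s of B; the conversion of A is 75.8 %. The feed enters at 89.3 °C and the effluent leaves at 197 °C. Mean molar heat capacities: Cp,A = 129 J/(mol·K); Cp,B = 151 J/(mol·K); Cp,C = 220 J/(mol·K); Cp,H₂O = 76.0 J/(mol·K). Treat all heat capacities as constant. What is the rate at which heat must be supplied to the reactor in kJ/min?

Q_in = 40200 kJ/min

Extent of reaction ξ = 0.758 × 32.3 = 24.483 mol/s
Reaction term: ξ·ΔH°_rxn = 24.483 × -15.2 = -372.15 kJ/s
Sensible, feed 89.3→25 °C: -581.53 kJ/s
Outlet flows (mol/s): A 7.8166, B 7.8166, C 24.483, H₂O 24.483
Sensible, products 25→197 °C: 1622.9 kJ/s
Q = ΔH = 669.27 kJ/s = 669.27 kW
Heat supplied = 40156 kJ/min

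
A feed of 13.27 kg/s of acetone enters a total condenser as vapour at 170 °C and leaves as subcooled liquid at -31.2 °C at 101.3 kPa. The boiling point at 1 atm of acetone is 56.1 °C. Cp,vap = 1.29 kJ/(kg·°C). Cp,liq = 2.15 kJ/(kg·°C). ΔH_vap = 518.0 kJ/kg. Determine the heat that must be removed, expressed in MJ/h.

vapour 170→56.1 °C: -146.93 kJ/kg
condensation at 56.1 °C: -518 kJ/kg
liquid 56.1→-31.2 °C: -187.69 kJ/kg
Δh = -146.93 + -518 + -187.69 = -852.63 kJ/kg
Q = ṁ·Δh = 13.27 kg/s × -852.63 kJ/kg = -11314 kJ/s
|Q| = 11314 kW = 40732 MJ/h

Q_c = 40700 MJ/h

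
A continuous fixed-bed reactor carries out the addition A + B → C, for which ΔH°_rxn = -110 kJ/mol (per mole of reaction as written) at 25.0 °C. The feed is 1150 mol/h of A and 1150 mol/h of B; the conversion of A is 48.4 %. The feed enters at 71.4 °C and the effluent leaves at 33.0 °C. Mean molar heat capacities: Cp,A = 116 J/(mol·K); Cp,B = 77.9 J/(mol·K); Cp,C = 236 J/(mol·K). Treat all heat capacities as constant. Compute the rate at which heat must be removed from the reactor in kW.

Extent of reaction ξ = 0.484 × 1150 = 556.6 mol/h
Reaction term: ξ·ΔH°_rxn = 556.6 × -110 = -61226 kJ/h
Sensible, feed 71.4→25 °C: -10347 kJ/h
Outlet flows (mol/h): A 593.4, B 593.4, C 556.6
Sensible, products 25→33.0 °C: 1971.3 kJ/h
Q = ΔH = -69601 kJ/h = -19.334 kW
Heat removed = 19.334 kW

Q_out = 19.3 kW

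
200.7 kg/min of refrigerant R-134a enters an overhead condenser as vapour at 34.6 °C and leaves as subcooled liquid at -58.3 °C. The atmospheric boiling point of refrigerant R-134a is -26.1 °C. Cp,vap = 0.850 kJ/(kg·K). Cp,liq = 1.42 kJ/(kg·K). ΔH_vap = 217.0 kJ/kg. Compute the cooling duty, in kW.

Q_c = 1050 kW

vapour 34.6→-26.1 °C: -51.595 kJ/kg
condensation at -26.1 °C: -217 kJ/kg
liquid -26.1→-58.3 °C: -45.724 kJ/kg
Δh = -51.595 + -217 + -45.724 = -314.32 kJ/kg
Q = ṁ·Δh = 200.7 kg/min × -314.32 kJ/kg = -63084 kJ/min
|Q| = 1051.4 kW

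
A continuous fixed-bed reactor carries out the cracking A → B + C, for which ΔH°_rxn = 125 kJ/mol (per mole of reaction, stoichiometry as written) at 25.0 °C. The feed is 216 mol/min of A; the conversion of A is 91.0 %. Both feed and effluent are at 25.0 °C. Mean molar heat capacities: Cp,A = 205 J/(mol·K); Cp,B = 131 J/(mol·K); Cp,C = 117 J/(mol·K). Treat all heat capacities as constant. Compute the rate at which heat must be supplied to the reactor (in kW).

Extent of reaction ξ = 0.910 × 216 = 196.56 mol/min
Reaction term: ξ·ΔH°_rxn = 196.56 × 125 = 24570 kJ/min
Q = ΔH = 24570 kJ/min = 409.5 kW
Heat supplied = 409.5 kW

Q_in = 410 kW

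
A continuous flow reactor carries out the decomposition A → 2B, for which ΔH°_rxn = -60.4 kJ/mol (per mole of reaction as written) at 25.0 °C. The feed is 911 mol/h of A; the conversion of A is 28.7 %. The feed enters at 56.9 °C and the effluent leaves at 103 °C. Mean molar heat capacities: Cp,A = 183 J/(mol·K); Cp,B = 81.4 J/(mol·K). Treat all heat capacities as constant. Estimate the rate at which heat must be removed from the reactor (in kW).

Extent of reaction ξ = 0.287 × 911 = 261.46 mol/h
Reaction term: ξ·ΔH°_rxn = 261.46 × -60.4 = -15792 kJ/h
Sensible, feed 56.9→25 °C: -5318.1 kJ/h
Outlet flows (mol/h): A 649.54, B 522.91
Sensible, products 25→103 °C: 12592 kJ/h
Q = ΔH = -8518.5 kJ/h = -2.3662 kW
Heat removed = 2.3662 kW

Q_out = 2.37 kW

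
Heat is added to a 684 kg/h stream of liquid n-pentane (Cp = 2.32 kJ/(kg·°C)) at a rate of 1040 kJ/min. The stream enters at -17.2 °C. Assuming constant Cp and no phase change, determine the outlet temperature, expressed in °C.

Q = 1040 kJ/min = 62400 kJ/h
ΔT = Q/(ṁ·Cp) = 62400/(684×2.32) = 39.322 K
T_out = -17.2 + 39.322 = 22.122 °C

T_out = 22.1 °C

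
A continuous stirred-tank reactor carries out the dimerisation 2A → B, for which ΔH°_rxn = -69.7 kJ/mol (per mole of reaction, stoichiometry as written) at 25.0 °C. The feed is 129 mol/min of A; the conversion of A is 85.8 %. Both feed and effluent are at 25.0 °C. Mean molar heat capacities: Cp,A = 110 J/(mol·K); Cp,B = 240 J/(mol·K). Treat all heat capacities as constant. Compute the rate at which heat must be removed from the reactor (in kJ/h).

Extent of reaction ξ = 0.858 × 129 / 2 = 55.341 mol/min
Reaction term: ξ·ΔH°_rxn = 55.341 × -69.7 = -3857.3 kJ/min
Q = ΔH = -3857.3 kJ/min = -64.288 kW
Heat removed = 231440 kJ/h

Q_out = 231000 kJ/h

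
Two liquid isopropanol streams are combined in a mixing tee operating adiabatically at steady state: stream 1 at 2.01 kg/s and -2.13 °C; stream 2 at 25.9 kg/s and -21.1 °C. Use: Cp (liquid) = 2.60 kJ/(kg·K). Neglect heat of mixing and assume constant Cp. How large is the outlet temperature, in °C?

Energy balance with Q = 0: Σ ṁᵢCp,ᵢ(T_out − Tᵢ) = 0
T_out = Σ ṁᵢCp,ᵢTᵢ / Σ ṁᵢCp,ᵢ
      = -1432 / 72.566 = -19.734 °C

T_out = -19.7 °C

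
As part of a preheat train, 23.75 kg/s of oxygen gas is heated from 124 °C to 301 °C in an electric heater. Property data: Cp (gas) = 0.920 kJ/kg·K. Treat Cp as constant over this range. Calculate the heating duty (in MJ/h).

Q = 13900 MJ/h

Q = ṁ·Cp·ΔT = 23.75 × 0.920 × (301 − 124) = 3867.5 kJ/s
Heating duty = 13923 MJ/h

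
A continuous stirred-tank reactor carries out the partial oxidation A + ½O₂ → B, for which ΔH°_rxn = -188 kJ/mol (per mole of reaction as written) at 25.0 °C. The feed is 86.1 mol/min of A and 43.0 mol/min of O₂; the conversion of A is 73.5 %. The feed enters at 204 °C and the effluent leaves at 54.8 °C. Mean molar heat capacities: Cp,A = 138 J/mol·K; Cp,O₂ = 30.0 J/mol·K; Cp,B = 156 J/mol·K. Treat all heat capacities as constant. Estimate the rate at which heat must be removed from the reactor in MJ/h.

Extent of reaction ξ = 0.735 × 86.1 = 63.283 mol/min
Reaction term: ξ·ΔH°_rxn = 63.283 × -188 = -11897 kJ/min
Sensible, feed 204→25 °C: -2357.8 kJ/min
Outlet flows (mol/min): A 22.816, O₂ 11.358, B 63.283
Sensible, products 25→54.8 °C: 398.18 kJ/min
Q = ΔH = -13857 kJ/min = -230.95 kW
Heat removed = 831.41 MJ/h

Q_out = 831 MJ/h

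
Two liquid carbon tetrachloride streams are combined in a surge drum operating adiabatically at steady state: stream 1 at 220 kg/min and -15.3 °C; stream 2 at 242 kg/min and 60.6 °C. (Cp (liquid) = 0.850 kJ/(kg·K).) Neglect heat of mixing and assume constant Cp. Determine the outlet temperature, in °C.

No heat crosses the boundary, so H_out = H_in.
T_out = Σ ṁᵢCp,ᵢTᵢ / Σ ṁᵢCp,ᵢ
      = 9604.3 / 392.7 = 24.457 °C

T_out = 24.5 °C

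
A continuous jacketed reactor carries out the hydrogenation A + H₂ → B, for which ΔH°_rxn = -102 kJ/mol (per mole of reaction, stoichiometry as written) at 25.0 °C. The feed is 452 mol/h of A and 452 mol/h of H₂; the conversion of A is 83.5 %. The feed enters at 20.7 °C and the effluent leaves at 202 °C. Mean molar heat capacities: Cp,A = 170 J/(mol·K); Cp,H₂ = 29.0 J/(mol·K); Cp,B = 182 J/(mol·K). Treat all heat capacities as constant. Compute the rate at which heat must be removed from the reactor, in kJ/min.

Q_out = 389 kJ/min

Extent of reaction ξ = 0.835 × 452 = 377.42 mol/h
Reaction term: ξ·ΔH°_rxn = 377.42 × -102 = -38497 kJ/h
Sensible, feed 20.7→25 °C: 386.78 kJ/h
Outlet flows (mol/h): A 74.58, H₂ 74.58, B 377.42
Sensible, products 25→202 °C: 14785 kJ/h
Q = ΔH = -23325 kJ/h = -6.4791 kW
Heat removed = 388.75 kJ/min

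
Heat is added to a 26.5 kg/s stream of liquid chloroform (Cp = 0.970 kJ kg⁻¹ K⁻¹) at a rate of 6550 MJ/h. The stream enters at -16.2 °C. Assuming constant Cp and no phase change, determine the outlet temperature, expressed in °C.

T_out = 54.6 °C

Q = 6550 MJ/h = 1819.4 kJ/s
ΔT = Q/(ṁ·Cp) = 1819.4/(26.5×0.970) = 70.782 K
T_out = -16.2 + 70.782 = 54.582 °C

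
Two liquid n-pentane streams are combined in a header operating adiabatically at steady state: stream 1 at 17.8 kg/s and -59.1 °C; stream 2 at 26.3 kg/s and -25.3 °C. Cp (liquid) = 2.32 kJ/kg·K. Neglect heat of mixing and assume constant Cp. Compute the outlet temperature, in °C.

Adiabatic, steady state ⇒ Σ ṁᵢCp,ᵢ(T_out − Tᵢ) = 0
T_out = Σ ṁᵢCp,ᵢTᵢ / Σ ṁᵢCp,ᵢ
      = -3984.3 / 102.31 = -38.943 °C

T_out = -38.9 °C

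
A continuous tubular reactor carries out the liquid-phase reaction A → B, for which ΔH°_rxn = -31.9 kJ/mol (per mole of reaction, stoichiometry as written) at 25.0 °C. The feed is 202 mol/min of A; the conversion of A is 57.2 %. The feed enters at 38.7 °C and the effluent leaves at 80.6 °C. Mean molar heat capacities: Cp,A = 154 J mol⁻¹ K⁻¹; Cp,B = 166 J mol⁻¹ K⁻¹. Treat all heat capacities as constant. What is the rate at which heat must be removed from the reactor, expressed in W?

Extent of reaction ξ = 0.572 × 202 = 115.54 mol/min
Reaction term: ξ·ΔH°_rxn = 115.54 × -31.9 = -3685.9 kJ/min
Sensible, feed 38.7→25 °C: -426.18 kJ/min
Outlet flows (mol/min): A 86.456, B 115.54
Sensible, products 25→80.6 °C: 1806.7 kJ/min
Q = ΔH = -2305.3 kJ/min = -38.422 kW
Heat removed = 38422 W

Q_out = 38400 W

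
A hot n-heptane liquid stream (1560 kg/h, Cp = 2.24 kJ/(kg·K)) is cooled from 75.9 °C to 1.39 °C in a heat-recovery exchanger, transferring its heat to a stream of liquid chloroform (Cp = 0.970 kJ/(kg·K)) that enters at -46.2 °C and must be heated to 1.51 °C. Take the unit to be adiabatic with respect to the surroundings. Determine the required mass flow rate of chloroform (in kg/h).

ṁ_c = 5630 kg/h

Heat released by hot stream: Q = 1560 × 2.24 × (75.9 − 1.39) = 260370 kJ/h
Energy balance on cold side (adiabatic exchanger): Q = ṁ_c·Cp_c·(T_c,out − T_c,in)
ṁ_c = 260370 / [0.970 × (1.51 − -46.2)] = 5626.1 kg/h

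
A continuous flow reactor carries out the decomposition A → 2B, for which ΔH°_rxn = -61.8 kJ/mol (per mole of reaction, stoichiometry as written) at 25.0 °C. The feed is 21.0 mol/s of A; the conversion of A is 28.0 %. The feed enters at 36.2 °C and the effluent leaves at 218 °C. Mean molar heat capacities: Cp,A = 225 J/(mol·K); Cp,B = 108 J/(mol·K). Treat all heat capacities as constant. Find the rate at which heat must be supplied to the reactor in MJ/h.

Extent of reaction ξ = 0.280 × 21.0 = 5.88 mol/s
Reaction term: ξ·ΔH°_rxn = 5.88 × -61.8 = -363.38 kJ/s
Sensible, feed 36.2→25 °C: -52.92 kJ/s
Outlet flows (mol/s): A 15.12, B 11.76
Sensible, products 25→218 °C: 901.71 kJ/s
Q = ΔH = 485.41 kJ/s = 485.41 kW
Heat supplied = 1747.5 MJ/h

Q_in = 1750 MJ/h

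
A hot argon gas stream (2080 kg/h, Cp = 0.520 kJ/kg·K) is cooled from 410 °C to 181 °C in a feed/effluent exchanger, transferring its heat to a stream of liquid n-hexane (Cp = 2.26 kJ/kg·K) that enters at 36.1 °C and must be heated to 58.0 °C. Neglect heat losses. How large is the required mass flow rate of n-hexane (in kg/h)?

ṁ_c = 5000 kg/h

Heat released by hot stream: Q = 2080 × 0.520 × (410 − 181) = 247690 kJ/h
Energy balance on cold side (adiabatic exchanger): Q = ṁ_c·Cp_c·(T_c,out − T_c,in)
ṁ_c = 247690 / [2.26 × (58.0 − 36.1)] = 5004.4 kg/h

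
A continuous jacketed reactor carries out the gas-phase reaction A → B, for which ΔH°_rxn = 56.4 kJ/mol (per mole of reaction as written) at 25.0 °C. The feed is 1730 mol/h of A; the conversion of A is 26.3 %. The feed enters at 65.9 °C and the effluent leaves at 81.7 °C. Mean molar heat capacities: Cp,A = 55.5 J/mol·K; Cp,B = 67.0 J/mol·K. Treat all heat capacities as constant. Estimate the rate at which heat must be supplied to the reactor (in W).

Q_in = 7630 W

Extent of reaction ξ = 0.263 × 1730 = 454.99 mol/h
Reaction term: ξ·ΔH°_rxn = 454.99 × 56.4 = 25661 kJ/h
Sensible, feed 65.9→25 °C: -3927 kJ/h
Outlet flows (mol/h): A 1275, B 454.99
Sensible, products 25→81.7 °C: 5740.7 kJ/h
Q = ΔH = 27475 kJ/h = 7.632 kW
Heat supplied = 7632 W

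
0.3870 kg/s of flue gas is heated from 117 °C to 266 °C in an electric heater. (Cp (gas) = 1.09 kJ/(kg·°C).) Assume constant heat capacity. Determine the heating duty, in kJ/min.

Q = ṁ·Cp·ΔT = 0.3870 × 1.09 × (266 − 117) = 62.853 kJ/s
Heating duty = 3771.2 kJ/min

Q = 3770 kJ/min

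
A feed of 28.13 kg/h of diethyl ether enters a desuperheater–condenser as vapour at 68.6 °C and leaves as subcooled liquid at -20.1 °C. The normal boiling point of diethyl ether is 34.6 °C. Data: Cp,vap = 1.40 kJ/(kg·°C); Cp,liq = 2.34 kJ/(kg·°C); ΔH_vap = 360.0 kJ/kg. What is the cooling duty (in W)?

Q_c = 4190 W

vapour 68.6→34.6 °C: -47.6 kJ/kg
condensation at 34.6 °C: -360 kJ/kg
liquid 34.6→-20.1 °C: -128 kJ/kg
Δh = -47.6 + -360 + -128 = -535.6 kJ/kg
Q = ṁ·Δh = 28.13 kg/h × -535.6 kJ/kg = -15066 kJ/h
|Q| = 4.1851 kW = 4185.1 W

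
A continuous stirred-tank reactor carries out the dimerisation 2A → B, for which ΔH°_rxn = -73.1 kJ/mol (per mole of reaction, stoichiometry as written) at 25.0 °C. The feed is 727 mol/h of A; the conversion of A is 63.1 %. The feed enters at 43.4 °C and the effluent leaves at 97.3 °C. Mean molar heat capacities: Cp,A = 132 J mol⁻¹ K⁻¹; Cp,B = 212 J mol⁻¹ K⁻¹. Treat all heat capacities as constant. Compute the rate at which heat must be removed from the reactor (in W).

Extent of reaction ξ = 0.631 × 727 / 2 = 229.37 mol/h
Reaction term: ξ·ΔH°_rxn = 229.37 × -73.1 = -16767 kJ/h
Sensible, feed 43.4→25 °C: -1765.7 kJ/h
Outlet flows (mol/h): A 268.26, B 229.37
Sensible, products 25→97.3 °C: 6075.9 kJ/h
Q = ΔH = -12457 kJ/h = -3.4602 kW
Heat removed = 3460.2 W

Q_out = 3460 W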